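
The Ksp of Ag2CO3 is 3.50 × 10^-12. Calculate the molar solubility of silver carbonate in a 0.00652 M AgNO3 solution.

Ag2CO3(s) <=> 2 Ag^+(aq) + CO3^2-(aq)
Ksp = [Ag^+]^2[CO3^2-]
Let s be the molar solubility in this solution. [Ag^+] = 0.00652 + 2s ≈ 0.00652, [CO3^2-] = s (since Ag^+ from AgNO3 dominates).
Ksp ≈ (0.00652)^2 × s
s = 8.23 x 10^-8 M
Check: 2s = 1.6 × 10^-7 ≪ 0.00652, so the approximation is valid.

8.23e-8 M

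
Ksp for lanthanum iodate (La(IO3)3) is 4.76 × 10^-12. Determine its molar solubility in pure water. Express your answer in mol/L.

La(IO3)3(s) ⇌ La^3+(aq) + 3 IO3^-(aq)
Ksp = [La^3+][IO3^-]^3
If s mol/L of La(IO3)3 dissolves, [La^3+] = s and [IO3^-] = 3s.
So Ksp = s × (3s)^3 = 27s^4
s^4 = 4.76 × 10^-12 / 27, so s = 6.48 × 10^-4 M

s ≈ 6.48 x 10^-4 M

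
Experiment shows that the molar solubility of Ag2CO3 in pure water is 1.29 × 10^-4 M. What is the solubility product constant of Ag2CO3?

Ag2CO3(s) <=> 2 Ag^+ + CO3^2-
With molar solubility s: [Ag^+] = 2s, [CO3^2-] = s.
Ksp = [Ag^+]^2[CO3^2-]
Substituting: Ksp = (2s)^2s = 4s^3
With s = 1.29 × 10^-4: Ksp = 8.59 × 10^-12

8.59 x 10^-12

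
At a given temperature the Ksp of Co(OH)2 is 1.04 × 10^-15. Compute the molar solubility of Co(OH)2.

Co(OH)2(s) <=> Co^2+ + 2 OH^-
Ksp = [Co^2+][OH^-]^2
If s mol/L of Co(OH)2 dissolves, [Co^2+] = s and [OH^-] = 2s.
So Ksp = s × (2s)^2 = 4s^3
s^3 = 1.04 × 10^-15 / 4, so s = 6.38 × 10^-6 M

s ≈ 6.38e-6 M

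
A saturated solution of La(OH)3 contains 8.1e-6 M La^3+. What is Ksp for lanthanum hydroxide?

Ksp ≈ 1.2e-19

La(OH)3(s) ⇌ La^3+ + 3 OH^-
Stoichiometry gives [OH^-] = (3/1)[La^3+] = 2.43 × 10^-5 M.
Ksp = [La^3+][OH^-]^3
Ksp = 8.1 x 10^-6 × (2.43 x 10^-5)^3 = 1.2 x 10^-19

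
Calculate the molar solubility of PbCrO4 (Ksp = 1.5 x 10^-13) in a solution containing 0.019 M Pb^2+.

PbCrO4(s) <=> Pb^2+(aq) + CrO4^2-(aq)
Ksp = [Pb^2+][CrO4^2-]
Let s be the molar solubility in this solution. [Pb^2+] = 0.019 + s ≈ 0.019, [CrO4^2-] = s (Ksp is small, so little additional dissolves).
Ksp ≈ 0.019 × s
s = 7.9 × 10^-12 M
Check: s = 7.9 × 10^-12 ≪ 0.019, so the approximation is valid.

7.9 × 10^-12 M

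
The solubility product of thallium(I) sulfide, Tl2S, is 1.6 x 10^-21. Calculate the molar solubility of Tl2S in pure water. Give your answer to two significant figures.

Tl2S(s) <=> 2 Tl^+(aq) + S^2-(aq)
Ksp = [Tl^+]^2[S^2-]
If s mol/L of Tl2S dissolves, [Tl^+] = 2s and [S^2-] = s.
Ksp = (2s)^2s = 4s^3
s = (1.6 x 10^-21 / 4)^(1/3) = 7.4 × 10^-8 M

s = 7.4 × 10^-8 M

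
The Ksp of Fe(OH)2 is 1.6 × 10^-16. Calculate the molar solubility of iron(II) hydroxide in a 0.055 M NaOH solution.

s = 5.3 × 10^-14 M

Fe(OH)2(s) ⇌ Fe^2+(aq) + 2 OH^-(aq)
Ksp = [Fe^2+][OH^-]^2
If s mol/L dissolves here, [Fe^2+] = s, [OH^-] = 0.055 + 2s ≈ 0.055 (since OH^- from NaOH dominates).
Ksp ≈ s × (0.055)^2
s = 5.3 × 10^-14 M
Check: 2s = 1.1 × 10^-13 ≪ 0.055, so the approximation is valid.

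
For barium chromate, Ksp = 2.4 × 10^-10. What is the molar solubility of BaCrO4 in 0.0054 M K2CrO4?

BaCrO4(s) <=> Ba^2+ + CrO4^2-
Ksp = [Ba^2+][CrO4^2-]
Let s = moles of BaCrO4 that dissolve per litre. [Ba^2+] = s, [CrO4^2-] = 0.0054 + s ≈ 0.0054 (common-ion effect: CrO4^2- is already 0.0054 M).
Ksp ≈ s × 0.0054
s = 4.4 × 10^-8 M
Check: s = 4.4 × 10^-8 ≪ 0.0054, so the approximation is valid.

s ≈ 4.4e-8 M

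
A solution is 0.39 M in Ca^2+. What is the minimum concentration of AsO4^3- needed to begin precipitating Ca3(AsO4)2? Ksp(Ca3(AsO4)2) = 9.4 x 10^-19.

4.0 x 10^-9 M

Ca3(AsO4)2(s) ⇌ 3 Ca^2+(aq) + 2 AsO4^3-(aq)
Ksp = [Ca^2+]^3[AsO4^3-]^2
Precipitation begins when Q = Ksp. With [Ca^2+] = 0.39 M:
9.4 x 10^-19 = (0.39)^3 × [AsO4^3-]^2
[AsO4^3-] = (9.4 x 10^-19 / 5.93 × 10^-2)^(1/2) = 4.0 x 10^-9 M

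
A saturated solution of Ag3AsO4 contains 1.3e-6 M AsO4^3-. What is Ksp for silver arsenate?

Ag3AsO4(s) ⇌ 3 Ag^+ + AsO4^3-
Stoichiometry gives [Ag^+] = (3/1)[AsO4^3-] = 3.90 × 10^-6 M.
Ksp = [Ag^+]^3[AsO4^3-]
Ksp = (3.90 × 10^-6)^3 × 1.3 x 10^-6 = 7.7 × 10^-23

Ksp = 7.7e-23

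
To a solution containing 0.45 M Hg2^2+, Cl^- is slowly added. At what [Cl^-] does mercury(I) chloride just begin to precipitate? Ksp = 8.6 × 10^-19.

[Cl^-] ≈ 1.4e-9 M

Hg2Cl2(s) ⇌ Hg2^2+ + 2 Cl^-
Ksp = [Hg2^2+][Cl^-]^2
Precipitation begins when Q = Ksp. With [Hg2^2+] = 0.45 M:
8.6 × 10^-19 = (0.45) × [Cl^-]^2
[Cl^-] = (8.6 × 10^-19 / 4.5 × 10^-1)^(1/2) = 1.4 x 10^-9 M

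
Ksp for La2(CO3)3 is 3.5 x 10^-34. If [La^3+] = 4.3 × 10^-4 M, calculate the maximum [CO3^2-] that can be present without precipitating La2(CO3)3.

La2(CO3)3(s) ⇌ 2 La^3+ + 3 CO3^2-
Ksp = [La^3+]^2[CO3^2-]^3
Precipitation begins when Q = Ksp. With [La^3+] = 4.3 × 10^-4 M:
3.5 x 10^-34 = (4.3 × 10^-4)^2 × [CO3^2-]^3
[CO3^2-] = (3.5 x 10^-34 / 1.85 × 10^-7)^(1/3) = 1.2 × 10^-9 M

1.2 × 10^-9 M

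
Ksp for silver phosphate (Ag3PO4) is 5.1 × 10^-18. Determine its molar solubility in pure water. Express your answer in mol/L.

s = 2.1 × 10^-5 M

Ag3PO4(s) <=> 3 Ag^+(aq) + PO4^3-(aq)
Ksp = [Ag^+]^3[PO4^3-]
With molar solubility s: [Ag^+] = 3s, [PO4^3-] = s.
Substituting: Ksp = (3s)^3s = 27s^4
s = (5.1 × 10^-18 / 27)^(1/4) = 2.1 × 10^-5 M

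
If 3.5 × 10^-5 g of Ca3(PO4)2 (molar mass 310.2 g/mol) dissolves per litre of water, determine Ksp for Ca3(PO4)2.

Ksp ≈ 2.0 x 10^-33

Molar solubility s = (3.5 x 10^-5 g/L) / (310.2 g/mol) = 1.13 × 10^-7 M.
Ca3(PO4)2(s) ⇌ 3 Ca^2+(aq) + 2 PO4^3-(aq)
With molar solubility s: [Ca^2+] = 3s, [PO4^3-] = 2s.
Ksp = [Ca^2+]^3[PO4^3-]^2
Ksp = (3s)^3(2s)^2 = 108s^5
Ksp = 108 × (1.13 x 10^-7)^5 = 2.0 x 10^-33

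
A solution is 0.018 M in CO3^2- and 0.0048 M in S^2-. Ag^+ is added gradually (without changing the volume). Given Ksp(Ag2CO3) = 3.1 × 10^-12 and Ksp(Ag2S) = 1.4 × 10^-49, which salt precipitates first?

Each salt begins to precipitate when Q = Ksp, i.e. when [Ag^+] reaches its threshold.
For Ag2CO3: 3.1 × 10^-12 = 0.018 × [Ag^+]^2  ⇒  [Ag^+] = 1.3 × 10^-5 M.
For Ag2S: 1.4 × 10^-49 = 0.0048 × [Ag^+]^2  ⇒  [Ag^+] = 5.4 x 10^-24 M.
The salt with the lower threshold [Ag^+] precipitates first: Ag2S.

Ag2S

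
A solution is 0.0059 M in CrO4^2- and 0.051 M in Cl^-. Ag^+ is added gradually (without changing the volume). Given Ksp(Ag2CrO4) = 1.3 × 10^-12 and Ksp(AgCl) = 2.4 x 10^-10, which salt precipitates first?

AgCl

Each salt begins to precipitate when Q = Ksp, i.e. when [Ag^+] reaches its threshold.
For Ag2CrO4: 1.3 × 10^-12 = 0.0059 × [Ag^+]^2  ⇒  [Ag^+] = 1.5 x 10^-5 M.
For AgCl: 2.4 x 10^-10 = 0.051 × [Ag^+]  ⇒  [Ag^+] = 4.7 × 10^-9 M.
The salt with the lower threshold [Ag^+] precipitates first: AgCl.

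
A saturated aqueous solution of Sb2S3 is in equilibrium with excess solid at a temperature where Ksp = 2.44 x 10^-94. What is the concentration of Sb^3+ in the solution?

Sb2S3(s) ⇌ 2 Sb^3+(aq) + 3 S^2-(aq)
Ksp = [Sb^3+]^2[S^2-]^3
With molar solubility s: [Sb^3+] = 2s, [S^2-] = 3s.
So Ksp = (2s)^2 × (3s)^3 = 108s^5
Solving, s = (2.44 x 10^-94/108)^(1/5) = 7.427 × 10^-20 M
[Sb^3+] = 2s = 1.49 × 10^-19 M

[Sb^3+] ≈ 1.49 x 10^-19 M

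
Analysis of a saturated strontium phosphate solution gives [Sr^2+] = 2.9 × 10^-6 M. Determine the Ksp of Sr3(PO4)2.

Sr3(PO4)2(s) ⇌ 3 Sr^2+ + 2 PO4^3-
Stoichiometry gives [PO4^3-] = (2/3)[Sr^2+] = 1.93 × 10^-6 M.
Ksp = [Sr^2+]^3[PO4^3-]^2
Ksp = (2.9 × 10^-6)^3 × (1.93 x 10^-6)^2 = 9.1 × 10^-29

Ksp ≈ 9.1 × 10^-29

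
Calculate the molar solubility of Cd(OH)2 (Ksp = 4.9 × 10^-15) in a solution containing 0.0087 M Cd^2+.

s = 3.8e-7 M

Cd(OH)2(s) <=> Cd^2+(aq) + 2 OH^-(aq)
Ksp = [Cd^2+][OH^-]^2
Let s be the molar solubility in this solution. [Cd^2+] = 0.0087 + s ≈ 0.0087, [OH^-] = 2s (Ksp is small, so little additional dissolves).
Ksp ≈ 0.0087 × (2s)^2
s = 3.8 x 10^-7 M
Check: s = 3.8 x 10^-7 ≪ 0.0087, so the approximation is valid.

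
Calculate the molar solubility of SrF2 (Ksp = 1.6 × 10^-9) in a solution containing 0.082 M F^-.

2.4 × 10^-7 M

SrF2(s) ⇌ Sr^2+(aq) + 2 F^-(aq)
Ksp = [Sr^2+][F^-]^2
Let s be the molar solubility in this solution. [Sr^2+] = s, [F^-] = 0.082 + 2s ≈ 0.082 (Ksp is small, so little additional dissolves).
Ksp ≈ s × (0.082)^2
s = 2.4 x 10^-7 M
Check: 2s = 4.8 × 10^-7 ≪ 0.082, so the approximation is valid.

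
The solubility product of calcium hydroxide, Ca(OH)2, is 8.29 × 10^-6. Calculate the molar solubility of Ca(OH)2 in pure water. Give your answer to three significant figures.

Ca(OH)2(s) ⇌ Ca^2+(aq) + 2 OH^-(aq)
Ksp = [Ca^2+][OH^-]^2
If s mol/L of Ca(OH)2 dissolves, [Ca^2+] = s and [OH^-] = 2s.
Substituting: Ksp = s(2s)^2 = 4s^3
s = (8.29 × 10^-6 / 4)^(1/3) = 1.27 x 10^-2 M

s ≈ 1.27 x 10^-2 M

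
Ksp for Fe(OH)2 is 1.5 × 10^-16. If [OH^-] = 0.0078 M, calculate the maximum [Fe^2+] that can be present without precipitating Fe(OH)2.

[Fe^2+] = 2.5e-12 M

Fe(OH)2(s) ⇌ Fe^2+ + 2 OH^-
Ksp = [Fe^2+][OH^-]^2
Precipitation begins when Q = Ksp. With [OH^-] = 0.0078 M:
1.5 × 10^-16 = (0.0078)^2 × [Fe^2+]
[Fe^2+] = (1.5 × 10^-16 / 6.08 × 10^-5) = 2.5 × 10^-12 M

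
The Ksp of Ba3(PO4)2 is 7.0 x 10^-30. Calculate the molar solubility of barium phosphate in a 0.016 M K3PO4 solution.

s = 1.0 × 10^-9 M

Ba3(PO4)2(s) <=> 3 Ba^2+ + 2 PO4^3-
Ksp = [Ba^2+]^3[PO4^3-]^2
If s mol/L dissolves here, [Ba^2+] = 3s, [PO4^3-] = 0.016 + 2s ≈ 0.016 (Ksp is small, so little additional dissolves).
Ksp ≈ (3s)^3 × (0.016)^2
s = 1.0 x 10^-9 M
Check: 2s = 2.0 x 10^-9 ≪ 0.016, so the approximation is valid.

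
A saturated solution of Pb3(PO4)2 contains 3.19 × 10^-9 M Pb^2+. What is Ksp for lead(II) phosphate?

Pb3(PO4)2(s) <=> 3 Pb^2+(aq) + 2 PO4^3-(aq)
Stoichiometry gives [PO4^3-] = (2/3)[Pb^2+] = 2.127 × 10^-9 M.
Ksp = [Pb^2+]^3[PO4^3-]^2
Ksp = (3.19 × 10^-9)^3 × (2.127 x 10^-9)^2 = 1.47 × 10^-43

Ksp = 1.47 × 10^-43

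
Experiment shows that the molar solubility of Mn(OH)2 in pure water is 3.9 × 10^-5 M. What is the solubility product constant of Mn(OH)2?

Mn(OH)2(s) ⇌ Mn^2+(aq) + 2 OH^-(aq)
Let s = molar solubility. Then [Mn^2+] = s and [OH^-] = 2s.
Ksp = [Mn^2+][OH^-]^2
Ksp = s(2s)^2 = 4s^3
Ksp = 4 × (3.9 × 10^-5)^3 = 2.4 × 10^-13

Ksp ≈ 2.4e-13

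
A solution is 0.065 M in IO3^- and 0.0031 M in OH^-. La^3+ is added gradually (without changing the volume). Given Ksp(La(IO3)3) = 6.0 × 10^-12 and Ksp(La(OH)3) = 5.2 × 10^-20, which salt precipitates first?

La(OH)3

Each salt begins to precipitate when Q = Ksp, i.e. when [La^3+] reaches its threshold.
For La(IO3)3: 6.0 × 10^-12 = (0.065)^3 × [La^3+]  ⇒  [La^3+] = 2.2 × 10^-8 M.
For La(OH)3: 5.2 × 10^-20 = (0.0031)^3 × [La^3+]  ⇒  [La^3+] = 1.7 × 10^-12 M.
The salt with the lower threshold [La^3+] precipitates first: La(OH)3.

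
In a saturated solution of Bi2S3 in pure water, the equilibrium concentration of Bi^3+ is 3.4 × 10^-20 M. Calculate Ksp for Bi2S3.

Ksp = 1.5 × 10^-97

Bi2S3(s) ⇌ 2 Bi^3+(aq) + 3 S^2-(aq)
Stoichiometry gives [S^2-] = (3/2)[Bi^3+] = 5.10 × 10^-20 M.
Ksp = [Bi^3+]^2[S^2-]^3
Ksp = (3.4 × 10^-20)^2 × (5.10 × 10^-20)^3 = 1.5 × 10^-97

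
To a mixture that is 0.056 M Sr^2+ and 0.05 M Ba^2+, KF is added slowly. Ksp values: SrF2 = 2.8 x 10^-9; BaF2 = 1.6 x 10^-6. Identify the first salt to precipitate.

Each salt begins to precipitate when Q = Ksp, i.e. when [F^-] reaches its threshold.
For SrF2: 2.8 x 10^-9 = 0.056 × [F^-]^2  ⇒  [F^-] = 2.2 × 10^-4 M.
For BaF2: 1.6 x 10^-6 = 0.05 × [F^-]^2  ⇒  [F^-] = 5.7 × 10^-3 M.
The salt with the lower threshold [F^-] precipitates first: SrF2.

SrF2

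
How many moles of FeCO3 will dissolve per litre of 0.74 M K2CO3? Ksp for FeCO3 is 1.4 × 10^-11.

s ≈ 1.9 × 10^-11 M

FeCO3(s) ⇌ Fe^2+(aq) + CO3^2-(aq)
Ksp = [Fe^2+][CO3^2-]
Let s = moles of FeCO3 that dissolve per litre. [Fe^2+] = s, [CO3^2-] = 0.74 + s ≈ 0.74 (Ksp is small, so little additional dissolves).
Ksp ≈ s × 0.74
s = 1.9 × 10^-11 M
Check: s = 1.9 × 10^-11 ≪ 0.74, so the approximation is valid.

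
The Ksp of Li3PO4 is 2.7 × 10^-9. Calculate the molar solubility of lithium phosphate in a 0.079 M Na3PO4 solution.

Li3PO4(s) ⇌ 3 Li^+(aq) + PO4^3-(aq)
Ksp = [Li^+]^3[PO4^3-]
If s mol/L dissolves here, [Li^+] = 3s, [PO4^3-] = 0.079 + s ≈ 0.079 (since PO4^3- from Na3PO4 dominates).
Ksp ≈ (3s)^3 × 0.079
s = 1.1 × 10^-3 M
Check: s = 1.1 x 10^-3 ≪ 0.079, so the approximation is valid.

1.1e-3 M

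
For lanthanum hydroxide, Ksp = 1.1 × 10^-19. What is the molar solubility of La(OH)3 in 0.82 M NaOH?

La(OH)3(s) ⇌ La^3+(aq) + 3 OH^-(aq)
Ksp = [La^3+][OH^-]^3
If s mol/L dissolves here, [La^3+] = s, [OH^-] = 0.82 + 3s ≈ 0.82 (Ksp is small, so little additional dissolves).
Ksp ≈ s × (0.82)^3
s = 2.0 × 10^-19 M
Check: 3s = 6.0 × 10^-19 ≪ 0.82, so the approximation is valid.

s = 2.0 x 10^-19 M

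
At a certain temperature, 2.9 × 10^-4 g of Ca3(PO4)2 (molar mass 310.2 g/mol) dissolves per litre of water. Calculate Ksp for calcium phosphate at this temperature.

Molar solubility s = (2.9 × 10^-4 g/L) / (310.2 g/mol) = 9.35 × 10^-7 M.
Ca3(PO4)2(s) <=> 3 Ca^2+ + 2 PO4^3-
Let s = molar solubility. Then [Ca^2+] = 3s and [PO4^3-] = 2s.
Ksp = [Ca^2+]^3[PO4^3-]^2
Ksp = (3s)^3(2s)^2 = 108s^5
With s = 9.35 x 10^-7: Ksp = 7.7 x 10^-29

7.7e-29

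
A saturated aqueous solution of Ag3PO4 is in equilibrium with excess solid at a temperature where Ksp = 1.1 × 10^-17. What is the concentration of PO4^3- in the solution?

Ag3PO4(s) ⇌ 3 Ag^+(aq) + PO4^3-(aq)
Ksp = [Ag^+]^3[PO4^3-]
If s mol/L of Ag3PO4 dissolves, [Ag^+] = 3s and [PO4^3-] = s.
Ksp = (3s)^3s = 27s^4
s^4 = 1.1 × 10^-17 / 27, so s = 2.53 × 10^-5 M
[PO4^3-] = s = 2.5 × 10^-5 M

[PO4^3-] = 2.5 × 10^-5 M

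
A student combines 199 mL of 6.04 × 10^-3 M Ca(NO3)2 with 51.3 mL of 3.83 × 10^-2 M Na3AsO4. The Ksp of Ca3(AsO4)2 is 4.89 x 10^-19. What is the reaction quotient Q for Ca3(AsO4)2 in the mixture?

Q ≈ 6.82e-12

Total volume = 199 + 51.3 = 250.3 mL.
[Ca^2+] = 6.04 x 10^-3 × (199/250.3) = 4.802 × 10^-3 M
[AsO4^3-] = 3.83 × 10^-2 × (51.3/250.3) = 7.850 x 10^-3 M
Ca3(AsO4)2(s) ⇌ 3 Ca^2+ + 2 AsO4^3-, so Q = [Ca^2+]^3[AsO4^3-]^2
Q = (4.802 × 10^-3)^3(7.850 × 10^-3)^2 = 6.82 x 10^-12
Q > Ksp, so Ca3(AsO4)2 will precipitate.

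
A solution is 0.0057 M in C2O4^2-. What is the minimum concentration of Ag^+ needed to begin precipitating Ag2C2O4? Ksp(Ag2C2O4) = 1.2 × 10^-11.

Ag2C2O4(s) ⇌ 2 Ag^+ + C2O4^2-
Ksp = [Ag^+]^2[C2O4^2-]
Precipitation begins when Q = Ksp. With [C2O4^2-] = 0.0057 M:
1.2 × 10^-11 = (0.0057) × [Ag^+]^2
[Ag^+] = (1.2 × 10^-11 / 5.7 × 10^-3)^(1/2) = 4.6 × 10^-5 M

[Ag^+] ≈ 4.6 x 10^-5 M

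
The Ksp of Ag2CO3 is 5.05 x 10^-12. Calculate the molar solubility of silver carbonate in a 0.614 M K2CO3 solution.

Ag2CO3(s) ⇌ 2 Ag^+ + CO3^2-
Ksp = [Ag^+]^2[CO3^2-]
Let s be the molar solubility in this solution. [Ag^+] = 2s, [CO3^2-] = 0.614 + s ≈ 0.614 (common-ion effect: CO3^2- is already 0.614 M).
Ksp ≈ (2s)^2 × 0.614
s = 1.43 × 10^-6 M
Check: s = 1.4 × 10^-6 ≪ 0.614, so the approximation is valid.

s = 1.43e-6 M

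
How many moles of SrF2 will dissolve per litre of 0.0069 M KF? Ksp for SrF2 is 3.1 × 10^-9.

s = 6.5e-5 M

SrF2(s) ⇌ Sr^2+(aq) + 2 F^-(aq)
Ksp = [Sr^2+][F^-]^2
Let s be the molar solubility in this solution. [Sr^2+] = s, [F^-] = 0.0069 + 2s ≈ 0.0069 (Ksp is small, so little additional dissolves).
Ksp ≈ s × (0.0069)^2
s = 6.5 x 10^-5 M
Check: 2s = 1.3 x 10^-4 ≪ 0.0069, so the approximation is valid.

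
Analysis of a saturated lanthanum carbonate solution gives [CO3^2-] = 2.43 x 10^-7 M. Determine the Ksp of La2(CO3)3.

La2(CO3)3(s) <=> 2 La^3+(aq) + 3 CO3^2-(aq)
Stoichiometry gives [La^3+] = (2/3)[CO3^2-] = 1.620 × 10^-7 M.
Ksp = [La^3+]^2[CO3^2-]^3
Ksp = (1.620 × 10^-7)^2 × (2.43 × 10^-7)^3 = 3.77 × 10^-34

Ksp ≈ 3.77e-34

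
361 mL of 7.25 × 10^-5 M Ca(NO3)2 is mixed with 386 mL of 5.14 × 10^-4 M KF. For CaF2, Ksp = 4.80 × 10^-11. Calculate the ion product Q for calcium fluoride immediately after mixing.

Q ≈ 2.47e-12

Total volume = 361 + 386 = 747 mL.
[Ca^2+] = 7.25 × 10^-5 × (361/747) = 3.504 x 10^-5 M
[F^-] = 5.14 × 10^-4 × (386/747) = 2.656 × 10^-4 M
CaF2(s) ⇌ Ca^2+ + 2 F^-, so Q = [Ca^2+][F^-]^2
Q = (3.504 x 10^-5)(2.656 x 10^-4)^2 = 2.47 x 10^-12
Q < Ksp, so no precipitate of CaF2 forms.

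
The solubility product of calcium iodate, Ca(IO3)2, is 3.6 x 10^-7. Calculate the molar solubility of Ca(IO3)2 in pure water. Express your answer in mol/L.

Ca(IO3)2(s) ⇌ Ca^2+(aq) + 2 IO3^-(aq)
Ksp = [Ca^2+][IO3^-]^2
If s mol/L of Ca(IO3)2 dissolves, [Ca^2+] = s and [IO3^-] = 2s.
Substituting: Ksp = s(2s)^2 = 4s^3
s^3 = 3.6 x 10^-7 / 4, so s = 4.5 × 10^-3 M

4.5e-3 M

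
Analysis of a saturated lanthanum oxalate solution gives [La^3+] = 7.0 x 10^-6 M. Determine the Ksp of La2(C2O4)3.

La2(C2O4)3(s) ⇌ 2 La^3+(aq) + 3 C2O4^2-(aq)
Stoichiometry gives [C2O4^2-] = (3/2)[La^3+] = 1.05 × 10^-5 M.
Ksp = [La^3+]^2[C2O4^2-]^3
Ksp = (7.0 × 10^-6)^2 × (1.05 × 10^-5)^3 = 5.7 × 10^-26

Ksp = 5.7 x 10^-26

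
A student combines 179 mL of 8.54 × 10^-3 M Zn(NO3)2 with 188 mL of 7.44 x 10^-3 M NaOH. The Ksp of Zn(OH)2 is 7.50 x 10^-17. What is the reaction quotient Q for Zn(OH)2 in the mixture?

6.05 x 10^-8

Total volume = 179 + 188 = 367 mL.
[Zn^2+] = 8.54 × 10^-3 × (179/367) = 4.165 × 10^-3 M
[OH^-] = 7.44 x 10^-3 × (188/367) = 3.811 x 10^-3 M
Zn(OH)2(s) ⇌ Zn^2+ + 2 OH^-, so Q = [Zn^2+][OH^-]^2
Q = (4.165 × 10^-3)(3.811 x 10^-3)^2 = 6.05 × 10^-8
Q > Ksp, so Zn(OH)2 will precipitate.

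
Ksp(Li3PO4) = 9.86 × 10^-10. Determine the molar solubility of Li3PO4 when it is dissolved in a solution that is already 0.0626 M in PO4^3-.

s ≈ 8.36 x 10^-4 M

Li3PO4(s) ⇌ 3 Li^+(aq) + PO4^3-(aq)
Ksp = [Li^+]^3[PO4^3-]
Let s = moles of Li3PO4 that dissolve per litre. [Li^+] = 3s, [PO4^3-] = 0.0626 + s ≈ 0.0626 (common-ion effect: PO4^3- is already 0.0626 M).
Ksp ≈ (3s)^3 × 0.0626
s = 8.36 × 10^-4 M
Check: s = 8.4 x 10^-4 ≪ 0.0626, so the approximation is valid.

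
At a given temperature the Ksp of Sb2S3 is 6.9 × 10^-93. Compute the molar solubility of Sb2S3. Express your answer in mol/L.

Sb2S3(s) ⇌ 2 Sb^3+(aq) + 3 S^2-(aq)
Ksp = [Sb^3+]^2[S^2-]^3
Let s = molar solubility. Then [Sb^3+] = 2s and [S^2-] = 3s.
Ksp = (2s)^2(3s)^3 = 108s^5
Solving, s = (6.9 × 10^-93/108)^(1/5) = 1.4 x 10^-19 M

s ≈ 1.4 × 10^-19 M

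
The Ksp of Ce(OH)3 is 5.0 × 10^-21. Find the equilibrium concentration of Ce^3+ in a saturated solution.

[Ce^3+] ≈ 3.7e-6 M

Ce(OH)3(s) ⇌ Ce^3+(aq) + 3 OH^-(aq)
Ksp = [Ce^3+][OH^-]^3
Let s = molar solubility. Then [Ce^3+] = s and [OH^-] = 3s.
Ksp = s(3s)^3 = 27s^4
s = (5.0 × 10^-21 / 27)^(1/4) = 3.69 × 10^-6 M
[Ce^3+] = s = 3.7 x 10^-6 M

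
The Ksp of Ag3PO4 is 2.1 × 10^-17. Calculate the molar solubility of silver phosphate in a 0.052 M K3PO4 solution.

2.5 × 10^-6 M

Ag3PO4(s) <=> 3 Ag^+ + PO4^3-
Ksp = [Ag^+]^3[PO4^3-]
If s mol/L dissolves here, [Ag^+] = 3s, [PO4^3-] = 0.052 + s ≈ 0.052 (Ksp is small, so little additional dissolves).
Ksp ≈ (3s)^3 × 0.052
s = 2.5 × 10^-6 M
Check: s = 2.5 x 10^-6 ≪ 0.052, so the approximation is valid.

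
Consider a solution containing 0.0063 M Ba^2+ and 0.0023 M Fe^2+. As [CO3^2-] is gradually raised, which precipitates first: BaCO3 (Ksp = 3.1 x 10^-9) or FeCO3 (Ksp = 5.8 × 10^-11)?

FeCO3

Each salt begins to precipitate when Q = Ksp, i.e. when [CO3^2-] reaches its threshold.
For BaCO3: 3.1 x 10^-9 = 0.0063 × [CO3^2-]  ⇒  [CO3^2-] = 4.9 × 10^-7 M.
For FeCO3: 5.8 × 10^-11 = 0.0023 × [CO3^2-]  ⇒  [CO3^2-] = 2.5 × 10^-8 M.
The salt with the lower threshold [CO3^2-] precipitates first: FeCO3.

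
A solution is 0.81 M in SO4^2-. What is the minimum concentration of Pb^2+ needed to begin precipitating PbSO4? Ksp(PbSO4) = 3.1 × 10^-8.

PbSO4(s) ⇌ Pb^2+(aq) + SO4^2-(aq)
Ksp = [Pb^2+][SO4^2-]
Precipitation begins when Q = Ksp. With [SO4^2-] = 0.81 M:
3.1 × 10^-8 = (0.81) × [Pb^2+]
[Pb^2+] = (3.1 × 10^-8 / 8.1 x 10^-1) = 3.8 × 10^-8 M

3.8 × 10^-8 M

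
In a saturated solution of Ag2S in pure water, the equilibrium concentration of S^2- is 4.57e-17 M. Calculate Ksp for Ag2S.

Ksp ≈ 3.82 × 10^-49

Ag2S(s) ⇌ 2 Ag^+ + S^2-
Stoichiometry gives [Ag^+] = (2/1)[S^2-] = 9.140 × 10^-17 M.
Ksp = [Ag^+]^2[S^2-]
Ksp = (9.140 × 10^-17)^2 × 4.57 × 10^-17 = 3.82 x 10^-49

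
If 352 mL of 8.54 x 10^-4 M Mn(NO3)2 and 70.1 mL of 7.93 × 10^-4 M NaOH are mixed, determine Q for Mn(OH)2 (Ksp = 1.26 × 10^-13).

Total volume = 352 + 70.1 = 422.1 mL.
[Mn^2+] = 8.54 × 10^-4 × (352/422.1) = 7.122 × 10^-4 M
[OH^-] = 7.93 × 10^-4 × (70.1/422.1) = 1.317 × 10^-4 M
Mn(OH)2(s) <=> Mn^2+(aq) + 2 OH^-(aq), so Q = [Mn^2+][OH^-]^2
Q = (7.122 × 10^-4)(1.317 × 10^-4)^2 = 1.24 × 10^-11
Q > Ksp, so Mn(OH)2 will precipitate.

Q ≈ 1.24 × 10^-11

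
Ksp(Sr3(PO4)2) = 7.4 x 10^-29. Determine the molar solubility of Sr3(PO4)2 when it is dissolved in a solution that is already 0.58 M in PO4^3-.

s = 2.0e-10 M

Sr3(PO4)2(s) ⇌ 3 Sr^2+(aq) + 2 PO4^3-(aq)
Ksp = [Sr^2+]^3[PO4^3-]^2
Let s be the molar solubility in this solution. [Sr^2+] = 3s, [PO4^3-] = 0.58 + 2s ≈ 0.58 (Ksp is small, so little additional dissolves).
Ksp ≈ (3s)^3 × (0.58)^2
s = 2.0 × 10^-10 M
Check: 2s = 4.0 × 10^-10 ≪ 0.58, so the approximation is valid.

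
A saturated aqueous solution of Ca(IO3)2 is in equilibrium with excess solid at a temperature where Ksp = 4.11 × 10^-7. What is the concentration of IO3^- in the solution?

Ca(IO3)2(s) ⇌ Ca^2+(aq) + 2 IO3^-(aq)
Ksp = [Ca^2+][IO3^-]^2
With molar solubility s: [Ca^2+] = s, [IO3^-] = 2s.
Ksp = s(2s)^2 = 4s^3
Solving, s = (4.11 × 10^-7/4)^(1/3) = 4.684 × 10^-3 M
[IO3^-] = 2s = 9.37 × 10^-3 M

[IO3^-] ≈ 9.37 x 10^-3 M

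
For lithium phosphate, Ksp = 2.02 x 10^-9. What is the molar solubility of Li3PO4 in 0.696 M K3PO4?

Li3PO4(s) ⇌ 3 Li^+(aq) + PO4^3-(aq)
Ksp = [Li^+]^3[PO4^3-]
If s mol/L dissolves here, [Li^+] = 3s, [PO4^3-] = 0.696 + s ≈ 0.696 (since PO4^3- from K3PO4 dominates).
Ksp ≈ (3s)^3 × 0.696
s = 4.75 x 10^-4 M
Check: s = 4.8 × 10^-4 ≪ 0.696, so the approximation is valid.

s ≈ 4.75 × 10^-4 M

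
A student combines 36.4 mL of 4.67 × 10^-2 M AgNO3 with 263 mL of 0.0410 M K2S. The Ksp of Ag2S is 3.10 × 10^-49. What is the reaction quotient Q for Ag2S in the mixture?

Q ≈ 1.16 × 10^-6

Total volume = 36.4 + 263 = 299.4 mL.
[Ag^+] = 4.67 × 10^-2 × (36.4/299.4) = 5.678 × 10^-3 M
[S^2-] = 4.10 x 10^-2 × (263/299.4) = 3.602 × 10^-2 M
Ag2S(s) <=> 2 Ag^+ + S^2-, so Q = [Ag^+]^2[S^2-]
Q = (5.678 x 10^-3)^2(3.602 × 10^-2) = 1.16 x 10^-6
Q > Ksp, so Ag2S will precipitate.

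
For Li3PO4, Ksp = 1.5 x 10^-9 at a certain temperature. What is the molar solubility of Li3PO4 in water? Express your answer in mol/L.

Li3PO4(s) ⇌ 3 Li^+(aq) + PO4^3-(aq)
Ksp = [Li^+]^3[PO4^3-]
With molar solubility s: [Li^+] = 3s, [PO4^3-] = s.
Substituting: Ksp = (3s)^3s = 27s^4
s = (1.5 x 10^-9 / 27)^(1/4) = 2.7 × 10^-3 M

s = 2.7e-3 M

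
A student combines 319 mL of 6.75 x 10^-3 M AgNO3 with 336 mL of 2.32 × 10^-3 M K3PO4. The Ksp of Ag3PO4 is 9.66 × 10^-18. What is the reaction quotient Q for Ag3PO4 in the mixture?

Total volume = 319 + 336 = 655 mL.
[Ag^+] = 6.75 x 10^-3 × (319/655) = 3.287 × 10^-3 M
[PO4^3-] = 2.32 × 10^-3 × (336/655) = 1.190 × 10^-3 M
Ag3PO4(s) ⇌ 3 Ag^+ + PO4^3-, so Q = [Ag^+]^3[PO4^3-]
Q = (3.287 × 10^-3)^3(1.190 x 10^-3) = 4.23 × 10^-11
Q > Ksp, so Ag3PO4 will precipitate.

Q = 4.23 × 10^-11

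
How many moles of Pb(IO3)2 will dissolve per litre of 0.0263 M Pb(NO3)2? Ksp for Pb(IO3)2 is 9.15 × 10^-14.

s ≈ 9.33 x 10^-7 M

Pb(IO3)2(s) ⇌ Pb^2+ + 2 IO3^-
Ksp = [Pb^2+][IO3^-]^2
Let s be the molar solubility in this solution. [Pb^2+] = 0.0263 + s ≈ 0.0263, [IO3^-] = 2s (since Pb^2+ from Pb(NO3)2 dominates).
Ksp ≈ 0.0263 × (2s)^2
s = 9.33 × 10^-7 M
Check: s = 9.3 x 10^-7 ≪ 0.0263, so the approximation is valid.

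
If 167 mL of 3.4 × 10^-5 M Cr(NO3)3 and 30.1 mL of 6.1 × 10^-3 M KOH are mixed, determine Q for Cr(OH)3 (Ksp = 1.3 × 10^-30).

Total volume = 167 + 30.1 = 197.1 mL.
[Cr^3+] = 3.4 × 10^-5 × (167/197.1) = 2.88 x 10^-5 M
[OH^-] = 6.1 × 10^-3 × (30.1/197.1) = 9.32 × 10^-4 M
Cr(OH)3(s) ⇌ Cr^3+(aq) + 3 OH^-(aq), so Q = [Cr^3+][OH^-]^3
Q = (2.88 × 10^-5)(9.32 x 10^-4)^3 = 2.3 × 10^-14
Q > Ksp, so Cr(OH)3 will precipitate.

2.3 × 10^-14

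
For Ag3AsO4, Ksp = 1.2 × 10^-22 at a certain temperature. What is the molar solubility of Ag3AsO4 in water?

Ag3AsO4(s) ⇌ 3 Ag^+ + AsO4^3-
Ksp = [Ag^+]^3[AsO4^3-]
With molar solubility s: [Ag^+] = 3s, [AsO4^3-] = s.
Substituting: Ksp = (3s)^3s = 27s^4
s^4 = 1.2 × 10^-22 / 27, so s = 1.5 × 10^-6 M

1.5e-6 M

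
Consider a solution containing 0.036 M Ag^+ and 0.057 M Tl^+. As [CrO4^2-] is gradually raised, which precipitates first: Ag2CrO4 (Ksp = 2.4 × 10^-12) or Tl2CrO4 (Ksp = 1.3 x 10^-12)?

Tl2CrO4

Precipitation of each salt starts when its ion product equals its Ksp.
For Ag2CrO4: 2.4 × 10^-12 = (0.036)^2 × [CrO4^2-]  ⇒  [CrO4^2-] = 1.9 x 10^-9 M.
For Tl2CrO4: 1.3 x 10^-12 = (0.057)^2 × [CrO4^2-]  ⇒  [CrO4^2-] = 4.0 × 10^-10 M.
The salt with the lower threshold [CrO4^2-] precipitates first: Tl2CrO4.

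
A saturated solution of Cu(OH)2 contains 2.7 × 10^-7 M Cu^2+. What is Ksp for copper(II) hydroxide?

Cu(OH)2(s) ⇌ Cu^2+ + 2 OH^-
Stoichiometry gives [OH^-] = (2/1)[Cu^2+] = 5.40 x 10^-7 M.
Ksp = [Cu^2+][OH^-]^2
Ksp = 2.7 × 10^-7 × (5.40 x 10^-7)^2 = 7.9 × 10^-20

Ksp = 7.9e-20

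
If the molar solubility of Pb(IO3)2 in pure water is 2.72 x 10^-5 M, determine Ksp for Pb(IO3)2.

Pb(IO3)2(s) <=> Pb^2+(aq) + 2 IO3^-(aq)
For each mole of Pb(IO3)2 that dissolves: [Pb^2+] = s, [IO3^-] = 2s.
Ksp = [Pb^2+][IO3^-]^2
So Ksp = s × (2s)^2 = 4s^3
Ksp = 4 × (2.72 × 10^-5)^3 = 8.05 x 10^-14

Ksp = 8.05 × 10^-14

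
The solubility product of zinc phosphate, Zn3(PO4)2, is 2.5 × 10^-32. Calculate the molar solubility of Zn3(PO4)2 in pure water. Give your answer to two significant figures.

s = 1.9 × 10^-7 M

Zn3(PO4)2(s) ⇌ 3 Zn^2+(aq) + 2 PO4^3-(aq)
Ksp = [Zn^2+]^3[PO4^3-]^2
Let s = molar solubility. Then [Zn^2+] = 3s and [PO4^3-] = 2s.
Substituting: Ksp = (3s)^3(2s)^2 = 108s^5
s = (2.5 × 10^-32 / 108)^(1/5) = 1.9 × 10^-7 M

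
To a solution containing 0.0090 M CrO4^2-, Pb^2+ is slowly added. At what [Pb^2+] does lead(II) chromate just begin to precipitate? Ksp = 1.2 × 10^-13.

PbCrO4(s) ⇌ Pb^2+ + CrO4^2-
Ksp = [Pb^2+][CrO4^2-]
Precipitation begins when Q = Ksp. With [CrO4^2-] = 0.0090 M:
1.2 × 10^-13 = (0.0090) × [Pb^2+]
[Pb^2+] = (1.2 × 10^-13 / 9.0 x 10^-3) = 1.3 × 10^-11 M

[Pb^2+] ≈ 1.3e-11 M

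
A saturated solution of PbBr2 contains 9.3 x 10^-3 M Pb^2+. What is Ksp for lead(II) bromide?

PbBr2(s) ⇌ Pb^2+(aq) + 2 Br^-(aq)
Stoichiometry gives [Br^-] = (2/1)[Pb^2+] = 1.86 × 10^-2 M.
Ksp = [Pb^2+][Br^-]^2
Ksp = 9.3 × 10^-3 × (1.86 × 10^-2)^2 = 3.2 × 10^-6

3.2 × 10^-6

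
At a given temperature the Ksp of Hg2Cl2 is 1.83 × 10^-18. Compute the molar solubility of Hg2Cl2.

Hg2Cl2(s) ⇌ Hg2^2+(aq) + 2 Cl^-(aq)
Ksp = [Hg2^2+][Cl^-]^2
If s mol/L of Hg2Cl2 dissolves, [Hg2^2+] = s and [Cl^-] = 2s.
Substituting: Ksp = s(2s)^2 = 4s^3
Solving, s = (1.83 × 10^-18/4)^(1/3) = 7.71 × 10^-7 M

7.71 × 10^-7 M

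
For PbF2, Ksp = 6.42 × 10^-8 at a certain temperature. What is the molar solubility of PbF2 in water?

PbF2(s) <=> Pb^2+ + 2 F^-
Ksp = [Pb^2+][F^-]^2
With molar solubility s: [Pb^2+] = s, [F^-] = 2s.
Ksp = s(2s)^2 = 4s^3
s^3 = 6.42 × 10^-8 / 4, so s = 2.52 x 10^-3 M

s ≈ 2.52 × 10^-3 M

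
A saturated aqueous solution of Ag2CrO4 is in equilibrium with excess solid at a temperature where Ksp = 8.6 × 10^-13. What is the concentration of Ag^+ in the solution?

[Ag^+] = 1.2 x 10^-4 M

Ag2CrO4(s) ⇌ 2 Ag^+ + CrO4^2-
Ksp = [Ag^+]^2[CrO4^2-]
Let s = molar solubility. Then [Ag^+] = 2s and [CrO4^2-] = s.
Ksp = (2s)^2s = 4s^3
s^3 = 8.6 × 10^-13 / 4, so s = 5.99 × 10^-5 M
[Ag^+] = 2s = 1.2 x 10^-4 M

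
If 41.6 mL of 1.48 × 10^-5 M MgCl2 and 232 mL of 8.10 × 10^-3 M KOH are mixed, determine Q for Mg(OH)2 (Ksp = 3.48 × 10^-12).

Total volume = 41.6 + 232 = 273.6 mL.
[Mg^2+] = 1.48 x 10^-5 × (41.6/273.6) = 2.250 × 10^-6 M
[OH^-] = 8.10 × 10^-3 × (232/273.6) = 6.868 × 10^-3 M
Mg(OH)2(s) <=> Mg^2+ + 2 OH^-, so Q = [Mg^2+][OH^-]^2
Q = (2.250 x 10^-6)(6.868 × 10^-3)^2 = 1.06 × 10^-10
Q > Ksp, so Mg(OH)2 will precipitate.

Q = 1.06 × 10^-10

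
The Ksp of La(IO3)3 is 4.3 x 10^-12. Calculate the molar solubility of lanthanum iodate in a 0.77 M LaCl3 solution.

s = 5.9 × 10^-5 M

La(IO3)3(s) ⇌ La^3+ + 3 IO3^-
Ksp = [La^3+][IO3^-]^3
Let s = moles of La(IO3)3 that dissolve per litre. [La^3+] = 0.77 + s ≈ 0.77, [IO3^-] = 3s (common-ion effect: La^3+ is already 0.77 M).
Ksp ≈ 0.77 × (3s)^3
s = 5.9 × 10^-5 M
Check: s = 5.9 x 10^-5 ≪ 0.77, so the approximation is valid.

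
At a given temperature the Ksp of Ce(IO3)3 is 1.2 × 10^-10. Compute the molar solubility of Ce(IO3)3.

Ce(IO3)3(s) ⇌ Ce^3+(aq) + 3 IO3^-(aq)
Ksp = [Ce^3+][IO3^-]^3
Let s = molar solubility. Then [Ce^3+] = s and [IO3^-] = 3s.
Ksp = s(3s)^3 = 27s^4
s = (1.2 × 10^-10 / 27)^(1/4) = 1.5 x 10^-3 M

1.5 × 10^-3 M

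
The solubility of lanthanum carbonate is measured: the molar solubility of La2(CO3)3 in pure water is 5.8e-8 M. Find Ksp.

Ksp = 7.1e-35

La2(CO3)3(s) <=> 2 La^3+(aq) + 3 CO3^2-(aq)
If s mol/L of La2(CO3)3 dissolves, [La^3+] = 2s and [CO3^2-] = 3s.
Ksp = [La^3+]^2[CO3^2-]^3
Substituting: Ksp = (2s)^2(3s)^3 = 108s^5
With s = 5.8 x 10^-8: Ksp = 7.1 × 10^-35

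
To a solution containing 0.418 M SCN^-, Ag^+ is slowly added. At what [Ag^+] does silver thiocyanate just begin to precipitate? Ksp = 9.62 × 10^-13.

[Ag^+] = 2.30 × 10^-12 M

AgSCN(s) ⇌ Ag^+ + SCN^-
Ksp = [Ag^+][SCN^-]
Precipitation begins when Q = Ksp. With [SCN^-] = 0.418 M:
9.62 × 10^-13 = (0.418) × [Ag^+]
[Ag^+] = (9.62 × 10^-13 / 4.18 × 10^-1) = 2.30 × 10^-12 M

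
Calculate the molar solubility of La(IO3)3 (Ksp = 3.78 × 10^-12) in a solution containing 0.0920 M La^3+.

s ≈ 1.15e-4 M

La(IO3)3(s) ⇌ La^3+(aq) + 3 IO3^-(aq)
Ksp = [La^3+][IO3^-]^3
Let s be the molar solubility in this solution. [La^3+] = 0.0920 + s ≈ 0.0920, [IO3^-] = 3s (Ksp is small, so little additional dissolves).
Ksp ≈ 0.0920 × (3s)^3
s = 1.15 x 10^-4 M
Check: s = 1.2 x 10^-4 ≪ 0.0920, so the approximation is valid.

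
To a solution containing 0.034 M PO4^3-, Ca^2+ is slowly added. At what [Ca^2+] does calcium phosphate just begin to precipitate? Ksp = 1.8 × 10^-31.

5.4 × 10^-10 M

Ca3(PO4)2(s) <=> 3 Ca^2+(aq) + 2 PO4^3-(aq)
Ksp = [Ca^2+]^3[PO4^3-]^2
Precipitation begins when Q = Ksp. With [PO4^3-] = 0.034 M:
1.8 × 10^-31 = (0.034)^2 × [Ca^2+]^3
[Ca^2+] = (1.8 × 10^-31 / 1.16 × 10^-3)^(1/3) = 5.4 × 10^-10 M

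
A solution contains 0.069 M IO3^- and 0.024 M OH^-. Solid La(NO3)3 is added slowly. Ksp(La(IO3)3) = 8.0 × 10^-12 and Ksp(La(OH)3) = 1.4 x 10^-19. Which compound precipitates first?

Each salt begins to precipitate when Q = Ksp, i.e. when [La^3+] reaches its threshold.
For La(IO3)3: 8.0 × 10^-12 = (0.069)^3 × [La^3+]  ⇒  [La^3+] = 2.4 × 10^-8 M.
For La(OH)3: 1.4 x 10^-19 = (0.024)^3 × [La^3+]  ⇒  [La^3+] = 1.0 × 10^-14 M.
The salt with the lower threshold [La^3+] precipitates first: La(OH)3.

La(OH)3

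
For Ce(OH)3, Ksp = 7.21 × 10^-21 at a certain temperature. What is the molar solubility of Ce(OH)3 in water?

s = 4.04 × 10^-6 M

Ce(OH)3(s) <=> Ce^3+(aq) + 3 OH^-(aq)
Ksp = [Ce^3+][OH^-]^3
With molar solubility s: [Ce^3+] = s, [OH^-] = 3s.
So Ksp = s × (3s)^3 = 27s^4
s^4 = 7.21 × 10^-21 / 27, so s = 4.04 × 10^-6 M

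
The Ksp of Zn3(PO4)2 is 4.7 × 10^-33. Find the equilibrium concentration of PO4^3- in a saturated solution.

2.7 × 10^-7 M

Zn3(PO4)2(s) ⇌ 3 Zn^2+(aq) + 2 PO4^3-(aq)
Ksp = [Zn^2+]^3[PO4^3-]^2
For each mole of Zn3(PO4)2 that dissolves: [Zn^2+] = 3s, [PO4^3-] = 2s.
Substituting: Ksp = (3s)^3(2s)^2 = 108s^5
s = (4.7 × 10^-33 / 108)^(1/5) = 1.34 × 10^-7 M
[PO4^3-] = 2s = 2.7 x 10^-7 M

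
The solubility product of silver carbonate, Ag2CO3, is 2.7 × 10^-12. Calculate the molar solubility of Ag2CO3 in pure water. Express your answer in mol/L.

Ag2CO3(s) ⇌ 2 Ag^+(aq) + CO3^2-(aq)
Ksp = [Ag^+]^2[CO3^2-]
For each mole of Ag2CO3 that dissolves: [Ag^+] = 2s, [CO3^2-] = s.
Ksp = (2s)^2s = 4s^3
Solving, s = (2.7 × 10^-12/4)^(1/3) = 8.8 × 10^-5 M

s ≈ 8.8 × 10^-5 M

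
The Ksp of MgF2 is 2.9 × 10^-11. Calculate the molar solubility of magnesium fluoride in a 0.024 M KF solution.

5.0 × 10^-8 M

MgF2(s) ⇌ Mg^2+ + 2 F^-
Ksp = [Mg^2+][F^-]^2
Let s = moles of MgF2 that dissolve per litre. [Mg^2+] = s, [F^-] = 0.024 + 2s ≈ 0.024 (common-ion effect: F^- is already 0.024 M).
Ksp ≈ s × (0.024)^2
s = 5.0 × 10^-8 M
Check: 2s = 1.0 x 10^-7 ≪ 0.024, so the approximation is valid.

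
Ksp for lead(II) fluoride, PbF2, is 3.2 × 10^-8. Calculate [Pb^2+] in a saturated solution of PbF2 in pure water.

PbF2(s) ⇌ Pb^2+(aq) + 2 F^-(aq)
Ksp = [Pb^2+][F^-]^2
For each mole of PbF2 that dissolves: [Pb^2+] = s, [F^-] = 2s.
Substituting: Ksp = s(2s)^2 = 4s^3
Solving, s = (3.2 × 10^-8/4)^(1/3) = 2.00 × 10^-3 M
[Pb^2+] = s = 2.0 x 10^-3 M

[Pb^2+] = 2.0 × 10^-3 M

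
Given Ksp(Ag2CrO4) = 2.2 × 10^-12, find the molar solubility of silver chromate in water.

s ≈ 8.2 × 10^-5 M

Ag2CrO4(s) ⇌ 2 Ag^+ + CrO4^2-
Ksp = [Ag^+]^2[CrO4^2-]
If s mol/L of Ag2CrO4 dissolves, [Ag^+] = 2s and [CrO4^2-] = s.
Substituting: Ksp = (2s)^2s = 4s^3
s = (2.2 × 10^-12 / 4)^(1/3) = 8.2 × 10^-5 M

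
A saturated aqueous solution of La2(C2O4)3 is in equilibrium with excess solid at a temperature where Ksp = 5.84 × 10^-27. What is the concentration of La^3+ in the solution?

La2(C2O4)3(s) ⇌ 2 La^3+(aq) + 3 C2O4^2-(aq)
Ksp = [La^3+]^2[C2O4^2-]^3
Let s = molar solubility. Then [La^3+] = 2s and [C2O4^2-] = 3s.
Substituting: Ksp = (2s)^2(3s)^3 = 108s^5
Solving, s = (5.84 × 10^-27/108)^(1/5) = 2.221 × 10^-6 M
[La^3+] = 2s = 4.44 × 10^-6 M

4.44 × 10^-6 M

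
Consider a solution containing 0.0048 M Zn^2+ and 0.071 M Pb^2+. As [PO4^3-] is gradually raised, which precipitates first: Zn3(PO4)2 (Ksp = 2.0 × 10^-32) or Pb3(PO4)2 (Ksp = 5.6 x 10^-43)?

Pb3(PO4)2

Each salt begins to precipitate when Q = Ksp, i.e. when [PO4^3-] reaches its threshold.
For Zn3(PO4)2: 2.0 × 10^-32 = (0.0048)^3 × [PO4^3-]^2  ⇒  [PO4^3-] = 4.3 × 10^-13 M.
For Pb3(PO4)2: 5.6 x 10^-43 = (0.071)^3 × [PO4^3-]^2  ⇒  [PO4^3-] = 4.0 x 10^-20 M.
The salt with the lower threshold [PO4^3-] precipitates first: Pb3(PO4)2.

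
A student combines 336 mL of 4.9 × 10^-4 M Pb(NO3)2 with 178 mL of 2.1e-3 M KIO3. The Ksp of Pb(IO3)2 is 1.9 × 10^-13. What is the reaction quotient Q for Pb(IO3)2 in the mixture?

Total volume = 336 + 178 = 514 mL.
[Pb^2+] = 4.9 x 10^-4 × (336/514) = 3.20 × 10^-4 M
[IO3^-] = 2.1 × 10^-3 × (178/514) = 7.27 × 10^-4 M
Pb(IO3)2(s) ⇌ Pb^2+ + 2 IO3^-, so Q = [Pb^2+][IO3^-]^2
Q = (3.20 × 10^-4)(7.27 x 10^-4)^2 = 1.7 × 10^-10
Q > Ksp, so Pb(IO3)2 will precipitate.

1.7e-10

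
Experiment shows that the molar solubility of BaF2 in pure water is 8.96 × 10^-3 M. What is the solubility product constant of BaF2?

BaF2(s) ⇌ Ba^2+(aq) + 2 F^-(aq)
For each mole of BaF2 that dissolves: [Ba^2+] = s, [F^-] = 2s.
Ksp = [Ba^2+][F^-]^2
Ksp = s(2s)^2 = 4s^3
With s = 8.96 × 10^-3: Ksp = 2.88 x 10^-6

Ksp = 2.88e-6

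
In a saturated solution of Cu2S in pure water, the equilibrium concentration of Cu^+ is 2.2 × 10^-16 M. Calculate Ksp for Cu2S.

Ksp ≈ 5.3e-48

Cu2S(s) <=> 2 Cu^+ + S^2-
Stoichiometry gives [S^2-] = (1/2)[Cu^+] = 1.10 × 10^-16 M.
Ksp = [Cu^+]^2[S^2-]
Ksp = (2.2 × 10^-16)^2 × 1.10 x 10^-16 = 5.3 × 10^-48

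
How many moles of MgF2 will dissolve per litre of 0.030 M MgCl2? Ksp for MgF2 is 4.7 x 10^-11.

s = 2.0 × 10^-5 M

MgF2(s) ⇌ Mg^2+(aq) + 2 F^-(aq)
Ksp = [Mg^2+][F^-]^2
If s mol/L dissolves here, [Mg^2+] = 0.030 + s ≈ 0.030, [F^-] = 2s (common-ion effect: Mg^2+ is already 0.030 M).
Ksp ≈ 0.030 × (2s)^2
s = 2.0 × 10^-5 M
Check: s = 2.0 × 10^-5 ≪ 0.030, so the approximation is valid.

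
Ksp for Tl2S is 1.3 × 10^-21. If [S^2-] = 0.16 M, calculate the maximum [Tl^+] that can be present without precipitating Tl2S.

9.0 × 10^-11 M

Tl2S(s) ⇌ 2 Tl^+(aq) + S^2-(aq)
Ksp = [Tl^+]^2[S^2-]
Precipitation begins when Q = Ksp. With [S^2-] = 0.16 M:
1.3 × 10^-21 = (0.16) × [Tl^+]^2
[Tl^+] = (1.3 × 10^-21 / 1.6 x 10^-1)^(1/2) = 9.0 × 10^-11 M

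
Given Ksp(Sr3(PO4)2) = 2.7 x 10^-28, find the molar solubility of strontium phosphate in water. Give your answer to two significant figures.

Sr3(PO4)2(s) <=> 3 Sr^2+ + 2 PO4^3-
Ksp = [Sr^2+]^3[PO4^3-]^2
Let s = molar solubility. Then [Sr^2+] = 3s and [PO4^3-] = 2s.
So Ksp = (3s)^3 × (2s)^2 = 108s^5
Solving, s = (2.7 x 10^-28/108)^(1/5) = 1.2 × 10^-6 M

s = 1.2 x 10^-6 M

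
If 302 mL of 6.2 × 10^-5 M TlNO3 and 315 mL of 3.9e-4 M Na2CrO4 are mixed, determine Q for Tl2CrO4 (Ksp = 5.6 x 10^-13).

Q ≈ 1.8 x 10^-13

Total volume = 302 + 315 = 617 mL.
[Tl^+] = 6.2 × 10^-5 × (302/617) = 3.03 × 10^-5 M
[CrO4^2-] = 3.9 x 10^-4 × (315/617) = 1.99 x 10^-4 M
Tl2CrO4(s) ⇌ 2 Tl^+(aq) + CrO4^2-(aq), so Q = [Tl^+]^2[CrO4^2-]
Q = (3.03 x 10^-5)^2(1.99 x 10^-4) = 1.8 x 10^-13
Q < Ksp, so no precipitate of Tl2CrO4 forms.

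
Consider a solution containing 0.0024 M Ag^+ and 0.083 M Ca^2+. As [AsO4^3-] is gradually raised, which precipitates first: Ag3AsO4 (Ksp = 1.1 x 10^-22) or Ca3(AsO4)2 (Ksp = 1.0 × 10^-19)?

Ag3AsO4

Each salt begins to precipitate when Q = Ksp, i.e. when [AsO4^3-] reaches its threshold.
For Ag3AsO4: 1.1 x 10^-22 = (0.0024)^3 × [AsO4^3-]  ⇒  [AsO4^3-] = 8.0 × 10^-15 M.
For Ca3(AsO4)2: 1.0 × 10^-19 = (0.083)^3 × [AsO4^3-]^2  ⇒  [AsO4^3-] = 1.3 × 10^-8 M.
The salt with the lower threshold [AsO4^3-] precipitates first: Ag3AsO4.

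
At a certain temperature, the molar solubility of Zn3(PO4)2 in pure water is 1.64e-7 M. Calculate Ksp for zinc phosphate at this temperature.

1.28 x 10^-32

Zn3(PO4)2(s) ⇌ 3 Zn^2+ + 2 PO4^3-
With molar solubility s: [Zn^2+] = 3s, [PO4^3-] = 2s.
Ksp = [Zn^2+]^3[PO4^3-]^2
Substituting: Ksp = (3s)^3(2s)^2 = 108s^5
Ksp = 108 × (1.64 × 10^-7)^5 = 1.28 × 10^-32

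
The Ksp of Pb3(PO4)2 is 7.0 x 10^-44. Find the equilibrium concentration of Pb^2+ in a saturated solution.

Pb3(PO4)2(s) <=> 3 Pb^2+(aq) + 2 PO4^3-(aq)
Ksp = [Pb^2+]^3[PO4^3-]^2
With molar solubility s: [Pb^2+] = 3s, [PO4^3-] = 2s.
Substituting: Ksp = (3s)^3(2s)^2 = 108s^5
s = (7.0 x 10^-44 / 108)^(1/5) = 9.17 × 10^-10 M
[Pb^2+] = 3s = 2.8 x 10^-9 M

[Pb^2+] ≈ 2.8e-9 M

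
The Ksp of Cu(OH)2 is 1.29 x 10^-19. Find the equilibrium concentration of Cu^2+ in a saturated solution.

Cu(OH)2(s) <=> Cu^2+ + 2 OH^-
Ksp = [Cu^2+][OH^-]^2
Let s = molar solubility. Then [Cu^2+] = s and [OH^-] = 2s.
Ksp = s(2s)^2 = 4s^3
Solving, s = (1.29 x 10^-19/4)^(1/3) = 3.183 x 10^-7 M
[Cu^2+] = s = 3.18 x 10^-7 M

3.18 x 10^-7 M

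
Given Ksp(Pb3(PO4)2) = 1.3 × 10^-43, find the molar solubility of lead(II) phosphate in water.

1.0e-9 M

Pb3(PO4)2(s) <=> 3 Pb^2+(aq) + 2 PO4^3-(aq)
Ksp = [Pb^2+]^3[PO4^3-]^2
With molar solubility s: [Pb^2+] = 3s, [PO4^3-] = 2s.
So Ksp = (3s)^3 × (2s)^2 = 108s^5
s = (1.3 × 10^-43 / 108)^(1/5) = 1.0 × 10^-9 M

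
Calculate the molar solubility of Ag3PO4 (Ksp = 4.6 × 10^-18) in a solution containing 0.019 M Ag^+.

s ≈ 6.7e-13 M

Ag3PO4(s) ⇌ 3 Ag^+ + PO4^3-
Ksp = [Ag^+]^3[PO4^3-]
Let s = moles of Ag3PO4 that dissolve per litre. [Ag^+] = 0.019 + 3s ≈ 0.019, [PO4^3-] = s (common-ion effect: Ag^+ is already 0.019 M).
Ksp ≈ (0.019)^3 × s
s = 6.7 × 10^-13 M
Check: 3s = 2.0 x 10^-12 ≪ 0.019, so the approximation is valid.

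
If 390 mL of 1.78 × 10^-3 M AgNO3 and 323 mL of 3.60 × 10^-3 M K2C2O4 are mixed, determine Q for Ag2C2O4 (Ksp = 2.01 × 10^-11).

Q ≈ 1.55e-9

Total volume = 390 + 323 = 713 mL.
[Ag^+] = 1.78 × 10^-3 × (390/713) = 9.736 × 10^-4 M
[C2O4^2-] = 3.60 × 10^-3 × (323/713) = 1.631 × 10^-3 M
Ag2C2O4(s) <=> 2 Ag^+(aq) + C2O4^2-(aq), so Q = [Ag^+]^2[C2O4^2-]
Q = (9.736 x 10^-4)^2(1.631 × 10^-3) = 1.55 × 10^-9
Q > Ksp, so Ag2C2O4 will precipitate.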